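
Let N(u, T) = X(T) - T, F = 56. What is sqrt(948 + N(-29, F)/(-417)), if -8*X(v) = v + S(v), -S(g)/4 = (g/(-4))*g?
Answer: sqrt(165036507)/417 ≈ 30.807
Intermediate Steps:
S(g) = g**2 (S(g) = -4*g/(-4)*g = -4*g*(-1/4)*g = -4*(-g/4)*g = -(-1)*g**2 = g**2)
X(v) = -v/8 - v**2/8 (X(v) = -(v + v**2)/8 = -v/8 - v**2/8)
N(u, T) = -T + T*(-1 - T)/8 (N(u, T) = T*(-1 - T)/8 - T = -T + T*(-1 - T)/8)
sqrt(948 + N(-29, F)/(-417)) = sqrt(948 + ((1/8)*56*(-9 - 1*56))/(-417)) = sqrt(948 + ((1/8)*56*(-9 - 56))*(-1/417)) = sqrt(948 + ((1/8)*56*(-65))*(-1/417)) = sqrt(948 - 455*(-1/417)) = sqrt(948 + 455/417) = sqrt(395771/417) = sqrt(165036507)/417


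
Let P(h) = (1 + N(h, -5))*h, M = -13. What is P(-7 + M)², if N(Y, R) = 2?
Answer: 3600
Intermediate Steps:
P(h) = 3*h (P(h) = (1 + 2)*h = 3*h)
P(-7 + M)² = (3*(-7 - 13))² = (3*(-20))² = (-60)² = 3600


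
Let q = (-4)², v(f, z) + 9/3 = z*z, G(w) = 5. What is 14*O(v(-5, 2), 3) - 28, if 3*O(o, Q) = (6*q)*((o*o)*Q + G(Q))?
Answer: 3556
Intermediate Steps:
v(f, z) = -3 + z² (v(f, z) = -3 + z*z = -3 + z²)
q = 16
O(o, Q) = 160 + 32*Q*o² (O(o, Q) = ((6*16)*((o*o)*Q + 5))/3 = (96*(o²*Q + 5))/3 = (96*(Q*o² + 5))/3 = (96*(5 + Q*o²))/3 = (480 + 96*Q*o²)/3 = 160 + 32*Q*o²)
14*O(v(-5, 2), 3) - 28 = 14*(160 + 32*3*(-3 + 2²)²) - 28 = 14*(160 + 32*3*(-3 + 4)²) - 28 = 14*(160 + 32*3*1²) - 28 = 14*(160 + 32*3*1) - 28 = 14*(160 + 96) - 28 = 14*256 - 28 = 3584 - 28 = 3556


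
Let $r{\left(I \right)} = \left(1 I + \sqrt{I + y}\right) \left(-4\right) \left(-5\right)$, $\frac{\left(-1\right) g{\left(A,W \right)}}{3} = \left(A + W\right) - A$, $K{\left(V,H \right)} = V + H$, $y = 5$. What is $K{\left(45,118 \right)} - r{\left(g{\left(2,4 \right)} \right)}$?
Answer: $403 - 20 i \sqrt{7} \approx 403.0 - 52.915 i$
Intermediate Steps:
$K{\left(V,H \right)} = H + V$
$g{\left(A,W \right)} = - 3 W$ ($g{\left(A,W \right)} = - 3 \left(\left(A + W\right) - A\right) = - 3 W$)
$r{\left(I \right)} = 20 I + 20 \sqrt{5 + I}$ ($r{\left(I \right)} = \left(1 I + \sqrt{I + 5}\right) \left(-4\right) \left(-5\right) = \left(I + \sqrt{5 + I}\right) \left(-4\right) \left(-5\right) = \left(- 4 I - 4 \sqrt{5 + I}\right) \left(-5\right) = 20 I + 20 \sqrt{5 + I}$)
$K{\left(45,118 \right)} - r{\left(g{\left(2,4 \right)} \right)} = \left(118 + 45\right) - \left(20 \left(\left(-3\right) 4\right) + 20 \sqrt{5 - 12}\right) = 163 - \left(20 \left(-12\right) + 20 \sqrt{5 - 12}\right) = 163 - \left(-240 + 20 \sqrt{-7}\right) = 163 - \left(-240 + 20 i \sqrt{7}\right) = 163 + \left(240 - 20 i \sqrt{7}\right) = 403 - 20 i \sqrt{7}$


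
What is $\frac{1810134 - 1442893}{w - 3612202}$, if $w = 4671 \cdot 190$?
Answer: $- \frac{367241}{2724712} \approx -0.13478$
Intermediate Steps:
$w = 887490$
$\frac{1810134 - 1442893}{w - 3612202} = \frac{1810134 - 1442893}{887490 - 3612202} = \frac{367241}{-2724712} = 367241 \left(- \frac{1}{2724712}\right) = - \frac{367241}{2724712}$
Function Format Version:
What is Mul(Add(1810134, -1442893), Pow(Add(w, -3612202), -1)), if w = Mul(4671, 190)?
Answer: Rational(-367241, 2724712) ≈ -0.13478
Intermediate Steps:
w = 887490
Mul(Add(1810134, -1442893), Pow(Add(w, -3612202), -1)) = Mul(Add(1810134, -1442893), Pow(Add(887490, -3612202), -1)) = Mul(367241, Pow(-2724712, -1)) = Mul(367241, Rational(-1, 2724712)) = Rational(-367241, 2724712)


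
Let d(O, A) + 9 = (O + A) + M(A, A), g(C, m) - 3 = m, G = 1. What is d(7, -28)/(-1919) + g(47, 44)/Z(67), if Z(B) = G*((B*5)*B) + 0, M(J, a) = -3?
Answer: 830878/43071955 ≈ 0.019290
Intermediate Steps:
Z(B) = 5*B**2 (Z(B) = 1*((B*5)*B) + 0 = 1*((5*B)*B) + 0 = 1*(5*B**2) + 0 = 5*B**2 + 0 = 5*B**2)
g(C, m) = 3 + m
d(O, A) = -12 + A + O (d(O, A) = -9 + ((O + A) - 3) = -9 + ((A + O) - 3) = -9 + (-3 + A + O) = -12 + A + O)
d(7, -28)/(-1919) + g(47, 44)/Z(67) = (-12 - 28 + 7)/(-1919) + (3 + 44)/((5*67**2)) = -33*(-1/1919) + 47/((5*4489)) = 33/1919 + 47/22445 = 830878/43071955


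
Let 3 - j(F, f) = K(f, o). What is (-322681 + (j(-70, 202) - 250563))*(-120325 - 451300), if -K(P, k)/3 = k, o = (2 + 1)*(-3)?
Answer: 327694320500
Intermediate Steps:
o = -9 (o = 3*(-3) = -9)
K(P, k) = -3*k
j(F, f) = -24 (j(F, f) = 3 - (-3)*(-9) = 3 - 1*27 = 3 - 27 = -24)
(-322681 + (j(-70, 202) - 250563))*(-120325 - 451300) = (-322681 + (-24 - 250563))*(-120325 - 451300) = (-322681 - 250587)*(-571625) = -573268*(-571625) = 327694320500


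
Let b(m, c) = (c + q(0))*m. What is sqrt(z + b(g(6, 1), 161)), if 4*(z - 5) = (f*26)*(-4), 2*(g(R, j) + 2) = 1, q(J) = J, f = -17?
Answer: sqrt(822)/2 ≈ 14.335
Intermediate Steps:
g(R, j) = -3/2 (g(R, j) = -2 + (1/2)*1 = -2 + 1/2 = -3/2)
b(m, c) = c*m (b(m, c) = (c + 0)*m = c*m)
z = 447 (z = 5 + (-17*26*(-4))/4 = 5 + (-442*(-4))/4 = 5 + (1/4)*1768 = 5 + 442 = 447)
sqrt(z + b(g(6, 1), 161)) = sqrt(447 + 161*(-3/2)) = sqrt(447 - 483/2) = sqrt(411/2) = sqrt(822)/2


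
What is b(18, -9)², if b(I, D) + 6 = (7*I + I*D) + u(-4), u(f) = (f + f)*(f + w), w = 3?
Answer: 1156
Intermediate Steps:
u(f) = 2*f*(3 + f) (u(f) = (f + f)*(f + 3) = (2*f)*(3 + f) = 2*f*(3 + f))
b(I, D) = 2 + 7*I + D*I (b(I, D) = -6 + ((7*I + I*D) + 2*(-4)*(3 - 4)) = -6 + ((7*I + D*I) + 2*(-4)*(-1)) = -6 + ((7*I + D*I) + 8) = -6 + (8 + 7*I + D*I) = 2 + 7*I + D*I)
b(18, -9)² = (2 + 7*18 - 9*18)² = (2 + 126 - 162)² = (-34)² = 1156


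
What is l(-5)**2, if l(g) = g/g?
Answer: 1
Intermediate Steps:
l(g) = 1
l(-5)**2 = 1**2 = 1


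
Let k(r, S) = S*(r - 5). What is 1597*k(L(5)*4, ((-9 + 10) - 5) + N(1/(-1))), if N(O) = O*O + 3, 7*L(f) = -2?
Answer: 0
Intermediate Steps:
L(f) = -2/7 (L(f) = (⅐)*(-2) = -2/7)
N(O) = 3 + O² (N(O) = O² + 3 = 3 + O²)
k(r, S) = S*(-5 + r)
1597*k(L(5)*4, ((-9 + 10) - 5) + N(1/(-1))) = 1597*((((-9 + 10) - 5) + (3 + (1/(-1))²))*(-5 - 2/7*4)) = 1597*(((1 - 5) + (3 + (-1)²))*(-5 - 8/7)) = 1597*((-4 + (3 + 1))*(-43/7)) = 1597*((-4 + 4)*(-43/7)) = 1597*(0*(-43/7)) = 1597*0 = 0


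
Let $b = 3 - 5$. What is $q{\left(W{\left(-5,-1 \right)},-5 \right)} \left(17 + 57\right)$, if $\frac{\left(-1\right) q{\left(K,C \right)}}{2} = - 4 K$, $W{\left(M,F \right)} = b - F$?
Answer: $-592$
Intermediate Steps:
$b = -2$ ($b = 3 - 5 = -2$)
$W{\left(M,F \right)} = -2 - F$
$q{\left(K,C \right)} = 8 K$ ($q{\left(K,C \right)} = - 2 \left(- 4 K\right) = 8 K$)
$q{\left(W{\left(-5,-1 \right)},-5 \right)} \left(17 + 57\right) = 8 \left(-2 - -1\right) \left(17 + 57\right) = 8 \left(-2 + 1\right) 74 = 8 \left(-1\right) 74 = \left(-8\right) 74 = -592$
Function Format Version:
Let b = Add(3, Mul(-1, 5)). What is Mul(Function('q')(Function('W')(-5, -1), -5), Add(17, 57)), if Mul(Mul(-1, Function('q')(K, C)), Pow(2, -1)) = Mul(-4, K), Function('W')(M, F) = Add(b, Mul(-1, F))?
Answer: -592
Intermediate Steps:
b = -2 (b = Add(3, -5) = -2)
Function('W')(M, F) = Add(-2, Mul(-1, F))
Function('q')(K, C) = Mul(8, K) (Function('q')(K, C) = Mul(-2, Mul(-4, K)) = Mul(8, K))
Mul(Function('q')(Function('W')(-5, -1), -5), Add(17, 57)) = Mul(Mul(8, Add(-2, Mul(-1, -1))), Add(17, 57)) = Mul(Mul(8, Add(-2, 1)), 74) = Mul(Mul(8, -1), 74) = Mul(-8, 74) = -592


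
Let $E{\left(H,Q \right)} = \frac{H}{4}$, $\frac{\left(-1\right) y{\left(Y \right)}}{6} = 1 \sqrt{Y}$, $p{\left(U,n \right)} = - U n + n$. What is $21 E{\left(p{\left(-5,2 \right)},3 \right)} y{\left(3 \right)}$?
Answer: $- 378 \sqrt{3} \approx -654.71$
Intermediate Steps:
$p{\left(U,n \right)} = n - U n$ ($p{\left(U,n \right)} = - U n + n = n - U n$)
$y{\left(Y \right)} = - 6 \sqrt{Y}$ ($y{\left(Y \right)} = - 6 \cdot 1 \sqrt{Y} = - 6 \sqrt{Y}$)
$E{\left(H,Q \right)} = \frac{H}{4}$ ($E{\left(H,Q \right)} = H \frac{1}{4} = \frac{H}{4}$)
$21 E{\left(p{\left(-5,2 \right)},3 \right)} y{\left(3 \right)} = 21 \frac{2 \left(1 - -5\right)}{4} \left(- 6 \sqrt{3}\right) = 21 \frac{2 \left(1 + 5\right)}{4} \left(- 6 \sqrt{3}\right) = 21 \frac{2 \cdot 6}{4} \left(- 6 \sqrt{3}\right) = 21 \cdot \frac{1}{4} \cdot 12 \left(- 6 \sqrt{3}\right) = 21 \cdot 3 \left(- 6 \sqrt{3}\right) = 63 \left(- 6 \sqrt{3}\right) = - 378 \sqrt{3}$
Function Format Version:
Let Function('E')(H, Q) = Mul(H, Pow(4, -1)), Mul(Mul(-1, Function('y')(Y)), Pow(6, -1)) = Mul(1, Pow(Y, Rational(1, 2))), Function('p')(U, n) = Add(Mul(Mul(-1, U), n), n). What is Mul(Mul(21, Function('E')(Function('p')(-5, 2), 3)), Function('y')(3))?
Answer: Mul(-378, Pow(3, Rational(1, 2))) ≈ -654.71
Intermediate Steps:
Function('p')(U, n) = Add(n, Mul(-1, U, n)) (Function('p')(U, n) = Add(Mul(-1, U, n), n) = Add(n, Mul(-1, U, n)))
Function('y')(Y) = Mul(-6, Pow(Y, Rational(1, 2))) (Function('y')(Y) = Mul(-6, Mul(1, Pow(Y, Rational(1, 2)))) = Mul(-6, Pow(Y, Rational(1, 2))))
Function('E')(H, Q) = Mul(Rational(1, 4), H) (Function('E')(H, Q) = Mul(H, Rational(1, 4)) = Mul(Rational(1, 4), H))
Mul(Mul(21, Function('E')(Function('p')(-5, 2), 3)), Function('y')(3)) = Mul(Mul(21, Mul(Rational(1, 4), Mul(2, Add(1, Mul(-1, -5))))), Mul(-6, Pow(3, Rational(1, 2)))) = Mul(Mul(21, Mul(Rational(1, 4), Mul(2, Add(1, 5)))), Mul(-6, Pow(3, Rational(1, 2)))) = Mul(Mul(21, Mul(Rational(1, 4), Mul(2, 6))), Mul(-6, Pow(3, Rational(1, 2)))) = Mul(Mul(21, Mul(Rational(1, 4), 12)), Mul(-6, Pow(3, Rational(1, 2)))) = Mul(Mul(21, 3), Mul(-6, Pow(3, Rational(1, 2)))) = Mul(63, Mul(-6, Pow(3, Rational(1, 2)))) = Mul(-378, Pow(3, Rational(1, 2)))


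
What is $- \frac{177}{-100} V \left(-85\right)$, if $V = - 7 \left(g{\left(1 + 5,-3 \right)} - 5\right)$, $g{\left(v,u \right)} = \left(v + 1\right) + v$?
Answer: $\frac{42126}{5} \approx 8425.2$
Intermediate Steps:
$g{\left(v,u \right)} = 1 + 2 v$ ($g{\left(v,u \right)} = \left(1 + v\right) + v = 1 + 2 v$)
$V = -56$ ($V = - 7 \left(\left(1 + 2 \left(1 + 5\right)\right) - 5\right) = - 7 \left(\left(1 + 2 \cdot 6\right) - 5\right) = - 7 \left(\left(1 + 12\right) - 5\right) = - 7 \left(13 - 5\right) = \left(-7\right) 8 = -56$)
$- \frac{177}{-100} V \left(-85\right) = - \frac{177}{-100} \left(-56\right) \left(-85\right) = \left(-177\right) \left(- \frac{1}{100}\right) \left(-56\right) \left(-85\right) = \frac{177}{100} \left(-56\right) \left(-85\right) = \left(- \frac{2478}{25}\right) \left(-85\right) = \frac{42126}{5}$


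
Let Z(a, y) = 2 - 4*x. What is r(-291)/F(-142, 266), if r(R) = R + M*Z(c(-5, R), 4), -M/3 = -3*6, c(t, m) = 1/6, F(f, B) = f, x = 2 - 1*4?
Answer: -249/142 ≈ -1.7535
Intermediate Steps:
x = -2 (x = 2 - 4 = -2)
c(t, m) = ⅙
Z(a, y) = 10 (Z(a, y) = 2 - 4*(-2) = 2 + 8 = 10)
M = 54 (M = -(-9)*6 = -3*(-18) = 54)
r(R) = 540 + R (r(R) = R + 54*10 = R + 540 = 540 + R)
r(-291)/F(-142, 266) = (540 - 291)/(-142) = 249*(-1/142) = -249/142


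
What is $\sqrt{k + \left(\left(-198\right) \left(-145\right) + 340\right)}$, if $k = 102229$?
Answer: $43 \sqrt{71} \approx 362.32$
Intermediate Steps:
$\sqrt{k + \left(\left(-198\right) \left(-145\right) + 340\right)} = \sqrt{102229 + \left(\left(-198\right) \left(-145\right) + 340\right)} = \sqrt{102229 + \left(28710 + 340\right)} = \sqrt{102229 + 29050} = \sqrt{131279} = 43 \sqrt{71}$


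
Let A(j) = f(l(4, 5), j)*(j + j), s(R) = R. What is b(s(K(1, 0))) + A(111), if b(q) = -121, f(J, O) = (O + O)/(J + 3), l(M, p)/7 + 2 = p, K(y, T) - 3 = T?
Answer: 3865/2 ≈ 1932.5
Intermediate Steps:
K(y, T) = 3 + T
l(M, p) = -14 + 7*p
f(J, O) = 2*O/(3 + J) (f(J, O) = (2*O)/(3 + J) = 2*O/(3 + J))
A(j) = j**2/6 (A(j) = (2*j/(3 + (-14 + 7*5)))*(j + j) = (2*j/(3 + (-14 + 35)))*(2*j) = (2*j/(3 + 21))*(2*j) = (2*j/24)*(2*j) = (2*j*(1/24))*(2*j) = (j/12)*(2*j) = j**2/6)
b(s(K(1, 0))) + A(111) = -121 + (1/6)*111**2 = -121 + (1/6)*12321 = -121 + 4107/2 = 3865/2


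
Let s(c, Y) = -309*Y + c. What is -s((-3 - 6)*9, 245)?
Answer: 75786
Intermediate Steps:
s(c, Y) = c - 309*Y
-s((-3 - 6)*9, 245) = -((-3 - 6)*9 - 309*245) = -(-9*9 - 75705) = -(-81 - 75705) = -1*(-75786) = 75786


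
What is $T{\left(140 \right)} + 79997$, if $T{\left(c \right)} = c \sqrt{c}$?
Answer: $79997 + 280 \sqrt{35} \approx 81654.0$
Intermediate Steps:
$T{\left(c \right)} = c^{\frac{3}{2}}$
$T{\left(140 \right)} + 79997 = 140^{\frac{3}{2}} + 79997 = 280 \sqrt{35} + 79997 = 79997 + 280 \sqrt{35}$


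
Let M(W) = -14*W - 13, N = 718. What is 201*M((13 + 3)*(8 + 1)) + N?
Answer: -407111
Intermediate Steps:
M(W) = -13 - 14*W
201*M((13 + 3)*(8 + 1)) + N = 201*(-13 - 14*(13 + 3)*(8 + 1)) + 718 = 201*(-13 - 224*9) + 718 = 201*(-13 - 14*144) + 718 = 201*(-13 - 2016) + 718 = 201*(-2029) + 718 = -407829 + 718 = -407111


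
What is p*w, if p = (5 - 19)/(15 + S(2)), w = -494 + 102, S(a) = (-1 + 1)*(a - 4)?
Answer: 5488/15 ≈ 365.87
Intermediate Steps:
S(a) = 0 (S(a) = 0*(-4 + a) = 0)
w = -392
p = -14/15 (p = (5 - 19)/(15 + 0) = -14/15 ≈ -0.93333)
p*w = -14/15*(-392) = 5488/15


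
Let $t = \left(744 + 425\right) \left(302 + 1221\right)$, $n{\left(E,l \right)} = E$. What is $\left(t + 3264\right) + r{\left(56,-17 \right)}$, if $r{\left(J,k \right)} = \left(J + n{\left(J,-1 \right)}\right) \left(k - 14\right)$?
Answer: $1780179$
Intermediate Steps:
$r{\left(J,k \right)} = 2 J \left(-14 + k\right)$ ($r{\left(J,k \right)} = \left(J + J\right) \left(k - 14\right) = 2 J \left(-14 + k\right)$)
$t = 1780387$ ($t = 1169 \cdot 1523 = 1780387$)
$\left(t + 3264\right) + r{\left(56,-17 \right)} = \left(1780387 + 3264\right) + 2 \cdot 56 \left(-14 - 17\right) = 1783651 + 2 \cdot 56 \left(-31\right) = 1783651 - 3472 = 1780179$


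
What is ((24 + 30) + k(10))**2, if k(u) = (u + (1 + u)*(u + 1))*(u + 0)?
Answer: 1860496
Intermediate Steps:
k(u) = u*(u + (1 + u)**2) (k(u) = (u + (1 + u)*(1 + u))*u = (u + (1 + u)**2)*u = u*(u + (1 + u)**2))
((24 + 30) + k(10))**2 = ((24 + 30) + 10*(10 + (1 + 10)**2))**2 = (54 + 10*(10 + 11**2))**2 = (54 + 10*(10 + 121))**2 = (54 + 10*131)**2 = (54 + 1310)**2 = 1364**2 = 1860496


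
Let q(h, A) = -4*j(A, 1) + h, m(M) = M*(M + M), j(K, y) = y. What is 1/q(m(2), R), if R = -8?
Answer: ¼ ≈ 0.25000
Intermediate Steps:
m(M) = 2*M² (m(M) = M*(2*M) = 2*M²)
q(h, A) = -4 + h (q(h, A) = -4*1 + h = -4 + h)
1/q(m(2), R) = 1/(-4 + 2*2²) = 1/(-4 + 2*4) = 1/(-4 + 8) = 1/4 = ¼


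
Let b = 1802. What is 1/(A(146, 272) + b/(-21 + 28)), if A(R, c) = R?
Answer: 7/2824 ≈ 0.0024788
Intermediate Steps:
1/(A(146, 272) + b/(-21 + 28)) = 1/(146 + 1802/(-21 + 28)) = 1/(146 + 1802/7) = 1/(2824/7) = 7/2824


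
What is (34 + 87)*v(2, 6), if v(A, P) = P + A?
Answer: 968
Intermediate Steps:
v(A, P) = A + P
(34 + 87)*v(2, 6) = (34 + 87)*(2 + 6) = 121*8 = 968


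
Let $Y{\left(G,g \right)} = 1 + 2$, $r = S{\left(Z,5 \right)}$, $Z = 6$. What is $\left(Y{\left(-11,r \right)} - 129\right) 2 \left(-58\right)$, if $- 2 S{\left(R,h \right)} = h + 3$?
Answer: $14616$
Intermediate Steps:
$S{\left(R,h \right)} = - \frac{3}{2} - \frac{h}{2}$ ($S{\left(R,h \right)} = - \frac{h + 3}{2} = - \frac{3 + h}{2} = - \frac{3}{2} - \frac{h}{2}$)
$r = -4$ ($r = - \frac{3}{2} - \frac{5}{2} = -4$)
$Y{\left(G,g \right)} = 3$
$\left(Y{\left(-11,r \right)} - 129\right) 2 \left(-58\right) = \left(3 - 129\right) 2 \left(-58\right) = \left(-126\right) \left(-116\right) = 14616$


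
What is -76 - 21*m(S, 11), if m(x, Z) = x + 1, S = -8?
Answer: 71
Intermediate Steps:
m(x, Z) = 1 + x
-76 - 21*m(S, 11) = -76 - 21*(1 - 8) = -76 - 21*(-7) = -76 + 147 = 71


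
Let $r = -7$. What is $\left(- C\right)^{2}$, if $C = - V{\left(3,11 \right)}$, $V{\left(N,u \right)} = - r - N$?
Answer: $16$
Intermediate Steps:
$V{\left(N,u \right)} = 7 - N$ ($V{\left(N,u \right)} = \left(-1\right) \left(-7\right) - N = 7 - N$)
$C = -4$ ($C = - (7 - 3) = \left(-1\right) 4 = -4$)
$\left(- C\right)^{2} = \left(\left(-1\right) \left(-4\right)\right)^{2} = 4^{2} = 16$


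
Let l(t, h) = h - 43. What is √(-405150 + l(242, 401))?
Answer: 2*I*√101198 ≈ 636.23*I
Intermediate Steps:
l(t, h) = -43 + h
√(-405150 + l(242, 401)) = √(-405150 + (-43 + 401)) = √(-405150 + 358) = √(-404792) = 2*I*√101198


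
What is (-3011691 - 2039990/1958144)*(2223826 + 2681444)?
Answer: -7231994937259368345/489536 ≈ -1.4773e+13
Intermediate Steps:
(-3011691 - 2039990/1958144)*(2223826 + 2681444) = (-3011691 - 2039990*1/1958144)*4905270 = (-3011691 - 1019995/979072)*4905270 = -2948663350747/979072*4905270 = -7231994937259368345/489536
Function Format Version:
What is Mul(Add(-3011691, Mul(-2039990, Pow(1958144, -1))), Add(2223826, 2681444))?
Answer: Rational(-7231994937259368345, 489536) ≈ -1.4773e+13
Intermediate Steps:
Mul(Add(-3011691, Mul(-2039990, Pow(1958144, -1))), Add(2223826, 2681444)) = Mul(Add(-3011691, Mul(-2039990, Rational(1, 1958144))), 4905270) = Mul(Add(-3011691, Rational(-1019995, 979072)), 4905270) = Mul(Rational(-2948663350747, 979072), 4905270) = Rational(-7231994937259368345, 489536)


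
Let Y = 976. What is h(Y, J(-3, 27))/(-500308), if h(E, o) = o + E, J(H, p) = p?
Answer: -1003/500308 ≈ -0.0020048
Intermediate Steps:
h(E, o) = E + o
h(Y, J(-3, 27))/(-500308) = (976 + 27)/(-500308) = 1003*(-1/500308) = -1003/500308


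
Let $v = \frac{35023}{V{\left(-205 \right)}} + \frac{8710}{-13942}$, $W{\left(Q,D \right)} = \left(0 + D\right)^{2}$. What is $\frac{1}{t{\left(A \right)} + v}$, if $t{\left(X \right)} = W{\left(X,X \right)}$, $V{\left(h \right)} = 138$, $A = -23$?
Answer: $\frac{961998}{752441285} \approx 0.0012785$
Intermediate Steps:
$W{\left(Q,D \right)} = D^{2}$
$t{\left(X \right)} = X^{2}$
$v = \frac{243544343}{961998}$ ($v = \frac{35023}{138} + \frac{8710}{-13942} = 35023 \cdot \frac{1}{138} + 8710 \left(- \frac{1}{13942}\right) = \frac{35023}{138} - \frac{4355}{6971} = \frac{243544343}{961998} \approx 253.17$)
$\frac{1}{t{\left(A \right)} + v} = \frac{1}{\left(-23\right)^{2} + \frac{243544343}{961998}} = \frac{1}{529 + \frac{243544343}{961998}} = \frac{1}{\frac{752441285}{961998}} = \frac{961998}{752441285}$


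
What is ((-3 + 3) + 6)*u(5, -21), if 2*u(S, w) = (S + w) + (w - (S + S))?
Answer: -141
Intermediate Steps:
u(S, w) = w - S/2 (u(S, w) = ((S + w) + (w - (S + S)))/2 = ((S + w) + (w - 2*S))/2 = (-S + 2*w)/2 = w - S/2)
((-3 + 3) + 6)*u(5, -21) = ((-3 + 3) + 6)*(-21 - ½*5) = (0 + 6)*(-21 - 5/2) = 6*(-47/2) = -141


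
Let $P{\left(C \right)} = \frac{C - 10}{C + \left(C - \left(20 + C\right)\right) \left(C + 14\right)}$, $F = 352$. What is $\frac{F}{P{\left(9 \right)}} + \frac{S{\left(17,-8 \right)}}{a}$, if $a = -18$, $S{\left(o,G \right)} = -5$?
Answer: $\frac{2857541}{18} \approx 1.5875 \cdot 10^{5}$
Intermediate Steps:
$P{\left(C \right)} = \frac{-10 + C}{-280 - 19 C}$ ($P{\left(C \right)} = \frac{-10 + C}{C - 20 \left(14 + C\right)} = \frac{-10 + C}{C - \left(280 + 20 C\right)} = \frac{-10 + C}{-280 - 19 C}$)
$\frac{F}{P{\left(9 \right)}} + \frac{S{\left(17,-8 \right)}}{a} = \frac{352}{\frac{1}{280 + 19 \cdot 9} \left(10 - 9\right)} - \frac{5}{-18} = \frac{352}{\frac{1}{280 + 171} \left(10 - 9\right)} - - \frac{5}{18} = \frac{352}{\frac{1}{451} \cdot 1} + \frac{5}{18} = 352 \frac{1}{\frac{1}{451}} + \frac{5}{18} = 352 \cdot 451 + \frac{5}{18} = 158752 + \frac{5}{18} = \frac{2857541}{18}$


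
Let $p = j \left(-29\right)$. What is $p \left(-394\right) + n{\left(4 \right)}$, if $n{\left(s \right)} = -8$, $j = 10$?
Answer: $114252$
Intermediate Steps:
$p = -290$ ($p = 10 \left(-29\right) = -290$)
$p \left(-394\right) + n{\left(4 \right)} = \left(-290\right) \left(-394\right) - 8 = 114260 - 8 = 114252$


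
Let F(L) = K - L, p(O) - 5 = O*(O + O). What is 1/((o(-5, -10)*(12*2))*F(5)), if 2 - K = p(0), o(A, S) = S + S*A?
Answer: -1/7680 ≈ -0.00013021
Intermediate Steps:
o(A, S) = S + A*S
p(O) = 5 + 2*O**2 (p(O) = 5 + O*(O + O) = 5 + O*(2*O) = 5 + 2*O**2)
K = -3 (K = 2 - (5 + 2*0**2) = 2 - (5 + 2*0) = 2 - (5 + 0) = 2 - 1*5 = 2 - 5 = -3)
F(L) = -3 - L
1/((o(-5, -10)*(12*2))*F(5)) = 1/(((-10*(1 - 5))*(12*2))*(-3 - 1*5)) = 1/((-10*(-4)*24)*(-3 - 5)) = 1/((40*24)*(-8)) = 1/(960*(-8)) = 1/(-7680) = -1/7680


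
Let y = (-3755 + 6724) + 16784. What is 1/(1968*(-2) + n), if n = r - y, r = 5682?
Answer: -1/18007 ≈ -5.5534e-5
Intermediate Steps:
y = 19753 (y = 2969 + 16784 = 19753)
n = -14071 (n = 5682 - 1*19753 = 5682 - 19753 = -14071)
1/(1968*(-2) + n) = 1/(1968*(-2) - 14071) = 1/(-3936 - 14071) = 1/(-18007) = -1/18007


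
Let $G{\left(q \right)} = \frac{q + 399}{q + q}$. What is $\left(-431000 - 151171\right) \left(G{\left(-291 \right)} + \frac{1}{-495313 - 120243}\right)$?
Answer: $\frac{6450515807955}{59708932} \approx 1.0803 \cdot 10^{5}$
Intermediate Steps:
$G{\left(q \right)} = \frac{399 + q}{2 q}$
$\left(-431000 - 151171\right) \left(G{\left(-291 \right)} + \frac{1}{-495313 - 120243}\right) = \left(-431000 - 151171\right) \left(\frac{399 - 291}{2 \left(-291\right)} + \frac{1}{-495313 - 120243}\right) = - 582171 \left(\frac{1}{2} \left(- \frac{1}{291}\right) 108 + \frac{1}{-615556}\right) = - 582171 \left(- \frac{18}{97} - \frac{1}{615556}\right) = \left(-582171\right) \left(- \frac{11080105}{59708932}\right) = \frac{6450515807955}{59708932}$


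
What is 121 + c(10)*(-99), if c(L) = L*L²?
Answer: -98879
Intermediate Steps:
c(L) = L³
121 + c(10)*(-99) = 121 + 10³*(-99) = 121 + 1000*(-99) = 121 - 99000 = -98879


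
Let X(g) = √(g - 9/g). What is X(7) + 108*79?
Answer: 8532 + 2*√70/7 ≈ 8534.4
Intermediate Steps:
X(7) + 108*79 = √(7 - 9/7) + 108*79 = √(7 - 9*⅐) + 8532 = √(7 - 9/7) + 8532 = √(40/7) + 8532 = 2*√70/7 + 8532 = 8532 + 2*√70/7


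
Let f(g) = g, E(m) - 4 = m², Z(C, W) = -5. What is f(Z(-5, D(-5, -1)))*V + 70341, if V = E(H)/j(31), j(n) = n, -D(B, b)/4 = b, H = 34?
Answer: 2174771/31 ≈ 70154.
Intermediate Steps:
D(B, b) = -4*b
E(m) = 4 + m²
V = 1160/31 (V = (4 + 34²)/31 = (4 + 1156)*(1/31) = 1160*(1/31) = 1160/31 ≈ 37.419)
f(Z(-5, D(-5, -1)))*V + 70341 = -5*1160/31 + 70341 = -5800/31 + 70341 = 2174771/31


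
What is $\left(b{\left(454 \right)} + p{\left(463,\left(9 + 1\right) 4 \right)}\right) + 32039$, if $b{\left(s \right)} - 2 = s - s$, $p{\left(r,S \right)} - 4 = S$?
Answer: $32085$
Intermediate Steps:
$p{\left(r,S \right)} = 4 + S$
$b{\left(s \right)} = 2$ ($b{\left(s \right)} = 2 + \left(s - s\right) = 2 + 0 = 2$)
$\left(b{\left(454 \right)} + p{\left(463,\left(9 + 1\right) 4 \right)}\right) + 32039 = \left(2 + \left(4 + \left(9 + 1\right) 4\right)\right) + 32039 = \left(2 + \left(4 + 10 \cdot 4\right)\right) + 32039 = \left(2 + \left(4 + 40\right)\right) + 32039 = \left(2 + 44\right) + 32039 = 46 + 32039 = 32085$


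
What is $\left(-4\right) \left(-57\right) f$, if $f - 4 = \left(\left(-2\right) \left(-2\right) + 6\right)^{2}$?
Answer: $23712$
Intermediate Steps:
$f = 104$ ($f = 4 + \left(\left(-2\right) \left(-2\right) + 6\right)^{2} = 4 + \left(4 + 6\right)^{2} = 4 + 10^{2} = 4 + 100 = 104$)
$\left(-4\right) \left(-57\right) f = \left(-4\right) \left(-57\right) 104 = 228 \cdot 104 = 23712$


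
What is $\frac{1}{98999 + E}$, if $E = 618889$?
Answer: $\frac{1}{717888} \approx 1.393 \cdot 10^{-6}$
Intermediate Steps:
$\frac{1}{98999 + E} = \frac{1}{98999 + 618889} = \frac{1}{717888}$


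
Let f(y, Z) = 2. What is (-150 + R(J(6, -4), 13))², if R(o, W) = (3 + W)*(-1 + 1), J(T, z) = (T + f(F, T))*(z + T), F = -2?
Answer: 22500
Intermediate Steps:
J(T, z) = (2 + T)*(T + z) (J(T, z) = (T + 2)*(z + T) = (2 + T)*(T + z))
R(o, W) = 0 (R(o, W) = (3 + W)*0 = 0)
(-150 + R(J(6, -4), 13))² = (-150 + 0)² = (-150)² = 22500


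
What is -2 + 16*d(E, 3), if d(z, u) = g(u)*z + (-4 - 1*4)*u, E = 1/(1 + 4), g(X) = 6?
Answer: -1834/5 ≈ -366.80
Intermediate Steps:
E = 1/5 ≈ 0.20000
d(z, u) = -8*u + 6*z (d(z, u) = 6*z + (-4 - 1*4)*u = 6*z + (-4 - 4)*u = 6*z - 8*u = -8*u + 6*z)
-2 + 16*d(E, 3) = -2 + 16*(-8*3 + 6*(1/5)) = -2 + 16*(-24 + 6/5) = -2 + 16*(-114/5) = -2 - 1824/5 = -1834/5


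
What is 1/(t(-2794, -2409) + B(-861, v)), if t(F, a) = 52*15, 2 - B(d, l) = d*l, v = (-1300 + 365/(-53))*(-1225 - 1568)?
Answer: 53/166566643291 ≈ 3.1819e-10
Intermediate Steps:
v = 193457145/53 (v = (-1300 + 365*(-1/53))*(-2793) = (-1300 - 365/53)*(-2793) = -69265/53*(-2793) = 193457145/53 ≈ 3.6501e+6)
B(d, l) = 2 - d*l
t(F, a) = 780
1/(t(-2794, -2409) + B(-861, v)) = 1/(780 + (2 - 1*(-861)*193457145/53)) = 1/(780 + (2 + 166566601845/53)) = 1/(780 + 166566601951/53) = 1/(166566643291/53) = 53/166566643291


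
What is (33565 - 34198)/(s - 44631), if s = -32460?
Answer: 211/25697 ≈ 0.0082111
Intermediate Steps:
(33565 - 34198)/(s - 44631) = (33565 - 34198)/(-32460 - 44631) = -633/(-77091) = -633*(-1/77091) = 211/25697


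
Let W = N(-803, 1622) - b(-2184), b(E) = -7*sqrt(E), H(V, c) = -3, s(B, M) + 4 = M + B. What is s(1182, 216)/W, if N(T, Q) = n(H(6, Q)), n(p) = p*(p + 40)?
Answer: -51578/39779 - 19516*I*sqrt(546)/119337 ≈ -1.2966 - 3.8213*I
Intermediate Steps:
s(B, M) = -4 + B + M (s(B, M) = -4 + (M + B) = -4 + (B + M) = -4 + B + M)
n(p) = p*(40 + p)
N(T, Q) = -111 (N(T, Q) = -3*(40 - 3) = -3*37 = -111)
W = -111 + 14*I*sqrt(546) (W = -111 - (-7)*sqrt(-2184) = -111 - (-7)*2*I*sqrt(546) = -111 - (-14)*I*sqrt(546) = -111 + 14*I*sqrt(546) ≈ -111.0 + 327.13*I)
s(1182, 216)/W = (-4 + 1182 + 216)/(-111 + 14*I*sqrt(546)) = 1394/(-111 + 14*I*sqrt(546))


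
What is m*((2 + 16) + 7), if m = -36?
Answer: -900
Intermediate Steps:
m*((2 + 16) + 7) = -36*((2 + 16) + 7) = -36*(18 + 7) = -36*25 = -900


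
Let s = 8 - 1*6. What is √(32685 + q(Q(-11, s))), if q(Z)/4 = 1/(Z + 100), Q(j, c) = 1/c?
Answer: √1320508293/201 ≈ 180.79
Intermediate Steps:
s = 2 (s = 8 - 6 = 2)
q(Z) = 4/(100 + Z) (q(Z) = 4/(Z + 100) = 4/(100 + Z))
√(32685 + q(Q(-11, s))) = √(32685 + 4/(100 + 1/2)) = √(32685 + 4/(100 + ½)) = √(32685 + 4/(201/2)) = √(32685 + 4*(2/201)) = √(32685 + 8/201) = √(6569693/201) = √1320508293/201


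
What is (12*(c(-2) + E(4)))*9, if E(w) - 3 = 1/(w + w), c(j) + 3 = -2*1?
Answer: -405/2 ≈ -202.50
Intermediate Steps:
c(j) = -5 (c(j) = -3 - 2*1 = -3 - 2 = -5)
E(w) = 3 + 1/(2*w) (E(w) = 3 + 1/(w + w) = 3 + 1/(2*w))
(12*(c(-2) + E(4)))*9 = (12*(-5 + (3 + (½)/4)))*9 = (12*(-5 + (3 + (½)*(¼))))*9 = (12*(-5 + (3 + ⅛)))*9 = (12*(-5 + 25/8))*9 = (12*(-15/8))*9 = -45/2*9 = -405/2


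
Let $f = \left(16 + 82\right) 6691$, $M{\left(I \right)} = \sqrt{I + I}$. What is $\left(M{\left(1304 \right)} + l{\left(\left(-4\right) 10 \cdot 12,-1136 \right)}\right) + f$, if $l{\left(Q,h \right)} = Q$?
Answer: $655238 + 4 \sqrt{163} \approx 6.5529 \cdot 10^{5}$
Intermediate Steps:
$M{\left(I \right)} = \sqrt{2} \sqrt{I}$ ($M{\left(I \right)} = \sqrt{2 I} = \sqrt{2} \sqrt{I}$)
$f = 655718$ ($f = 98 \cdot 6691 = 655718$)
$\left(M{\left(1304 \right)} + l{\left(\left(-4\right) 10 \cdot 12,-1136 \right)}\right) + f = \left(\sqrt{2} \sqrt{1304} + \left(-4\right) 10 \cdot 12\right) + 655718 = \left(\sqrt{2} \cdot 2 \sqrt{326} - 480\right) + 655718 = \left(4 \sqrt{163} - 480\right) + 655718 = \left(-480 + 4 \sqrt{163}\right) + 655718 = 655238 + 4 \sqrt{163}$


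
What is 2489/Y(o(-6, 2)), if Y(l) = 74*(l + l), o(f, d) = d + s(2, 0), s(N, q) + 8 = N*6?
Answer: 2489/888 ≈ 2.8029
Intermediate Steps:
s(N, q) = -8 + 6*N (s(N, q) = -8 + N*6 = -8 + 6*N)
o(f, d) = 4 + d (o(f, d) = d + (-8 + 6*2) = d + (-8 + 12) = d + 4 = 4 + d)
Y(l) = 148*l (Y(l) = 74*(2*l) = 148*l)
2489/Y(o(-6, 2)) = 2489/((148*(4 + 2))) = 2489/((148*6)) = 2489/888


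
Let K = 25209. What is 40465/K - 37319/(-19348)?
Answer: 1723691491/487743732 ≈ 3.5340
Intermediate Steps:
40465/K - 37319/(-19348) = 40465/25209 - 37319/(-19348) = 40465*(1/25209) - 37319*(-1/19348) = 40465/25209 + 37319/19348 = 1723691491/487743732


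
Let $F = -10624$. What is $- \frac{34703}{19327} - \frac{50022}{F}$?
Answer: $\frac{299045261}{102665024} \approx 2.9128$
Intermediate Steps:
$- \frac{34703}{19327} - \frac{50022}{F} = - \frac{34703}{19327} - \frac{50022}{-10624} = \left(-34703\right) \frac{1}{19327} - - \frac{25011}{5312} = - \frac{34703}{19327} + \frac{25011}{5312} = \frac{299045261}{102665024}$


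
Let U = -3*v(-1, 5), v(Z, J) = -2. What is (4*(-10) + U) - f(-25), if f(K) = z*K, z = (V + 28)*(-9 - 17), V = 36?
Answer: -41634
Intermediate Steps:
U = 6 (U = -3*(-2) = 6)
z = -1664 (z = (36 + 28)*(-9 - 17) = 64*(-26) = -1664)
f(K) = -1664*K
(4*(-10) + U) - f(-25) = (4*(-10) + 6) - (-1664)*(-25) = (-40 + 6) - 1*41600 = -34 - 41600 = -41634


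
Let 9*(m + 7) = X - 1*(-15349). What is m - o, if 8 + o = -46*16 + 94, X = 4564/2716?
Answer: 2050355/873 ≈ 2348.6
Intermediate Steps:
X = 163/97 (X = 4564*(1/2716) = 163/97 ≈ 1.6804)
o = -650 (o = -8 + (-46*16 + 94) = -8 + (-736 + 94) = -8 - 642 = -650)
m = 1482905/873 (m = -7 + (163/97 - 1*(-15349))/9 = -7 + (163/97 + 15349)/9 = -7 + (⅑)*(1489016/97) = -7 + 1489016/873 = 1482905/873 ≈ 1698.6)
m - o = 1482905/873 - 1*(-650) = 1482905/873 + 650 = 2050355/873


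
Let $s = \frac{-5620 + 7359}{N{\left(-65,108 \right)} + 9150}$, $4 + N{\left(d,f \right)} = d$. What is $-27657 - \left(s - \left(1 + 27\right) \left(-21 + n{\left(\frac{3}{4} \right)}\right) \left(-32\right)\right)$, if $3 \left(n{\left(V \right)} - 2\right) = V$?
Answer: $- \frac{98594156}{9081} \approx -10857.0$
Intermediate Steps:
$n{\left(V \right)} = 2 + \frac{V}{3}$
$N{\left(d,f \right)} = -4 + d$
$s = \frac{1739}{9081}$ ($s = \frac{-5620 + 7359}{\left(-4 - 65\right) + 9150} = \frac{1739}{-69 + 9150} = \frac{1739}{9081} \approx 0.1915$)
$-27657 - \left(s - \left(1 + 27\right) \left(-21 + n{\left(\frac{3}{4} \right)}\right) \left(-32\right)\right) = -27657 - \left(\frac{1739}{9081} - \left(1 + 27\right) \left(-21 + \left(2 + \frac{3 \cdot \frac{1}{4}}{3}\right)\right) \left(-32\right)\right) = -27657 - \left(\frac{1739}{9081} - 28 \left(-21 + \left(2 + \frac{3 \cdot \frac{1}{4}}{3}\right)\right) \left(-32\right)\right) = -27657 - \left(\frac{1739}{9081} - 28 \left(-21 + \left(2 + \frac{1}{3} \cdot \frac{3}{4}\right)\right) \left(-32\right)\right) = -27657 - \left(\frac{1739}{9081} - 28 \left(-21 + \left(2 + \frac{1}{4}\right)\right) \left(-32\right)\right) = -27657 - \left(\frac{1739}{9081} - 28 \left(-21 + \frac{9}{4}\right) \left(-32\right)\right) = -27657 - \left(\frac{1739}{9081} - 28 \left(- \frac{75}{4}\right) \left(-32\right)\right) = -27657 - \left(\frac{1739}{9081} - \left(-525\right) \left(-32\right)\right) = -27657 - \left(\frac{1739}{9081} - 16800\right) = -27657 - - \frac{152559061}{9081} = -27657 + \frac{152559061}{9081} = - \frac{98594156}{9081}$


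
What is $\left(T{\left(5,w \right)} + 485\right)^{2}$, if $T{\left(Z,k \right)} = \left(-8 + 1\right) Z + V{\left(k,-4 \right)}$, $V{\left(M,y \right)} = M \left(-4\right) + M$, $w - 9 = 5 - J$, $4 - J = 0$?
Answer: $176400$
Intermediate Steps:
$J = 4$ ($J = 4 - 0 = 4 + 0 = 4$)
$w = 10$ ($w = 9 + \left(5 - 4\right) = 9 + 1 = 10$)
$V{\left(M,y \right)} = - 3 M$ ($V{\left(M,y \right)} = - 4 M + M = - 3 M$)
$T{\left(Z,k \right)} = - 7 Z - 3 k$ ($T{\left(Z,k \right)} = \left(-8 + 1\right) Z - 3 k = - 7 Z - 3 k$)
$\left(T{\left(5,w \right)} + 485\right)^{2} = \left(\left(\left(-7\right) 5 - 30\right) + 485\right)^{2} = \left(\left(-35 - 30\right) + 485\right)^{2} = \left(-65 + 485\right)^{2} = 420^{2} = 176400$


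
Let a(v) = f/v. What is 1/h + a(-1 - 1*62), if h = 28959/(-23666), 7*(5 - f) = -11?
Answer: -80060/86877 ≈ -0.92153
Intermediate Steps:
f = 46/7 (f = 5 - 1/7*(-11) = 5 + 11/7 = 46/7 ≈ 6.5714)
h = -28959/23666 (h = 28959*(-1/23666) = -28959/23666 ≈ -1.2237)
a(v) = 46/(7*v)
1/h + a(-1 - 1*62) = 1/(-28959/23666) + 46/(7*(-1 - 1*62)) = -23666/28959 + 46/(7*(-1 - 62)) = -23666/28959 + (46/7)/(-63) = -23666/28959 + (46/7)*(-1/63) = -23666/28959 - 46/441 = -80060/86877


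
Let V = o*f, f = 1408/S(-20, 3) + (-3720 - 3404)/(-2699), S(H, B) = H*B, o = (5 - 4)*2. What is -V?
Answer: 1686376/40485 ≈ 41.654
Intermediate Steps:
o = 2 (o = 1*2 = 2)
S(H, B) = B*H
f = -843188/40485 (f = 1408/((3*(-20))) + (-3720 - 3404)/(-2699) = 1408/(-60) - 7124*(-1/2699) = 1408*(-1/60) + 7124/2699 = -352/15 + 7124/2699 = -843188/40485 ≈ -20.827)
V = -1686376/40485 (V = 2*(-843188/40485) = -1686376/40485 ≈ -41.654)
-V = -1*(-1686376/40485) = 1686376/40485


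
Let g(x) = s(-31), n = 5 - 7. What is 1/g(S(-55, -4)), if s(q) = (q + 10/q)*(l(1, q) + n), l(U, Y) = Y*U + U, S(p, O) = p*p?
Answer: 31/31072 ≈ 0.00099768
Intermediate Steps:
S(p, O) = p²
l(U, Y) = U + U*Y (l(U, Y) = U*Y + U = U + U*Y)
n = -2
s(q) = (-1 + q)*(q + 10/q) (s(q) = (q + 10/q)*(1*(1 + q) - 2) = (q + 10/q)*((1 + q) - 2) = (q + 10/q)*(-1 + q) = (-1 + q)*(q + 10/q))
g(x) = 31072/31 (g(x) = 10 + (-31)² - 1*(-31) - 10/(-31) = 10 + 961 + 31 - 10*(-1/31) = 10 + 961 + 31 + 10/31 = 31072/31)
1/g(S(-55, -4)) = 1/(31072/31) = 31/31072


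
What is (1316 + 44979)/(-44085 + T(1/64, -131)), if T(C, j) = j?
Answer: -46295/44216 ≈ -1.0470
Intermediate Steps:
(1316 + 44979)/(-44085 + T(1/64, -131)) = (1316 + 44979)/(-44085 - 131) = 46295/(-44216) = 46295*(-1/44216) = -46295/44216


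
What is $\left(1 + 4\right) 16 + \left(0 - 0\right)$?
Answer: $80$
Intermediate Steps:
$\left(1 + 4\right) 16 + \left(0 - 0\right) = 5 \cdot 16 + \left(0 + 0\right) = 80 + 0 = 80$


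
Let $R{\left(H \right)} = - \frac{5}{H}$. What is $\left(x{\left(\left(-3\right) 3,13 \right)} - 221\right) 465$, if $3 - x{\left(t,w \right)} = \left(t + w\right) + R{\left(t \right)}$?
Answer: $- \frac{310465}{3} \approx -1.0349 \cdot 10^{5}$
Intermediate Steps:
$x{\left(t,w \right)} = 3 - t - w + \frac{5}{t}$ ($x{\left(t,w \right)} = 3 - \left(\left(t + w\right) - \frac{5}{t}\right) = 3 - \left(t + w - \frac{5}{t}\right) = 3 - t - w + \frac{5}{t}$)
$\left(x{\left(\left(-3\right) 3,13 \right)} - 221\right) 465 = \left(\left(3 - \left(-3\right) 3 - 13 + \frac{5}{\left(-3\right) 3}\right) - 221\right) 465 = \left(\left(3 - -9 - 13 + \frac{5}{-9}\right) - 221\right) 465 = \left(\left(3 + 9 - 13 + 5 \left(- \frac{1}{9}\right)\right) - 221\right) 465 = \left(\left(3 + 9 - 13 - \frac{5}{9}\right) - 221\right) 465 = \left(- \frac{14}{9} - 221\right) 465 = \left(- \frac{2003}{9}\right) 465 = - \frac{310465}{3}$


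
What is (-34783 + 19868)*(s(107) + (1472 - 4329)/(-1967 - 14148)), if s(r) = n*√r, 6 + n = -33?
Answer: -8522431/3223 + 581685*√107 ≈ 6.0144e+6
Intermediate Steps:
n = -39 (n = -6 - 33 = -39)
s(r) = -39*√r
(-34783 + 19868)*(s(107) + (1472 - 4329)/(-1967 - 14148)) = (-34783 + 19868)*(-39*√107 + (1472 - 4329)/(-1967 - 14148)) = -14915*(-39*√107 - 2857/(-16115)) = -14915*(-39*√107 - 2857*(-1/16115)) = -14915*(-39*√107 + 2857/16115) = -14915*(2857/16115 - 39*√107) = -8522431/3223 + 581685*√107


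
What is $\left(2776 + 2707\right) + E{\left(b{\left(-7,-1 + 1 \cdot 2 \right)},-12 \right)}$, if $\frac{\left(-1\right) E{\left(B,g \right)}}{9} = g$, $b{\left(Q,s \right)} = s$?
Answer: $5591$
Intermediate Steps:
$E{\left(B,g \right)} = - 9 g$
$\left(2776 + 2707\right) + E{\left(b{\left(-7,-1 + 1 \cdot 2 \right)},-12 \right)} = \left(2776 + 2707\right) - -108 = 5483 + 108 = 5591$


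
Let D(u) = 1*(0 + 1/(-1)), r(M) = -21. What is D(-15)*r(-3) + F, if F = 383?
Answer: 404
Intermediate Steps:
D(u) = -1 (D(u) = 1*(0 - 1) = 1*(-1) = -1)
D(-15)*r(-3) + F = -1*(-21) + 383 = 21 + 383 = 404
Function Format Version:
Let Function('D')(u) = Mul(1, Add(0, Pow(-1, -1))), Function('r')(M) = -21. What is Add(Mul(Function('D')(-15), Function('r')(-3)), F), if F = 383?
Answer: 404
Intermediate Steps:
Function('D')(u) = -1 (Function('D')(u) = Mul(1, Add(0, -1)) = Mul(1, -1) = -1)
Add(Mul(Function('D')(-15), Function('r')(-3)), F) = Add(Mul(-1, -21), 383) = Add(21, 383) = 404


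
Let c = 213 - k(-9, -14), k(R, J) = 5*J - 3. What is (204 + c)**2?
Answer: 240100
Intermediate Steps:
k(R, J) = -3 + 5*J
c = 286 (c = 213 - (-3 + 5*(-14)) = 213 - (-3 - 70) = 213 - 1*(-73) = 213 + 73 = 286)
(204 + c)**2 = (204 + 286)**2 = 490**2 = 240100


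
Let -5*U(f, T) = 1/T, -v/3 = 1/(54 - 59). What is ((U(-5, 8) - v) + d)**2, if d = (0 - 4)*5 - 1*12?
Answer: 68121/64 ≈ 1064.4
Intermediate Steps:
v = 3/5 (v = -3/(54 - 59) = -3/(-5) = -3*(-1/5) = 3/5 ≈ 0.60000)
U(f, T) = -1/(5*T)
d = -32 (d = -4*5 - 12 = -20 - 12 = -32)
((U(-5, 8) - v) + d)**2 = ((-1/5/8 - 1*3/5) - 32)**2 = ((-1/5*1/8 - 3/5) - 32)**2 = ((-1/40 - 3/5) - 32)**2 = (-5/8 - 32)**2 = (-261/8)**2 = 68121/64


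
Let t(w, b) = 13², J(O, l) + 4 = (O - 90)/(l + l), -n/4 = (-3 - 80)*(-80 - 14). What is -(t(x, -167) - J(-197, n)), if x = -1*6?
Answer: -10797681/62416 ≈ -173.00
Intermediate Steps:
x = -6
n = -31208 (n = -4*(-3 - 80)*(-80 - 14) = -(-332)*(-94) = -4*7802 = -31208)
J(O, l) = -4 + (-90 + O)/(2*l) (J(O, l) = -4 + (O - 90)/(l + l) = -4 + (-90 + O)/((2*l)) = -4 + (-90 + O)*(1/(2*l)) = -4 + (-90 + O)/(2*l))
t(w, b) = 169
-(t(x, -167) - J(-197, n)) = -(169 - (-90 - 197 - 8*(-31208))/(2*(-31208))) = -(169 - (-1)*(-90 - 197 + 249664)/(2*31208)) = -(169 - (-1)*249377/(2*31208)) = -(169 - 1*(-249377/62416)) = -(169 + 249377/62416) = -1*10797681/62416 = -10797681/62416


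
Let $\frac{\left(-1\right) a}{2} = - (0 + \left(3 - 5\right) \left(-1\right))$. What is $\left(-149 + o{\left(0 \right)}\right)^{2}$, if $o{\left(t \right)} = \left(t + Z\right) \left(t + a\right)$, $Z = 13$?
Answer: $9409$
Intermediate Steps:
$a = 4$ ($a = - 2 \left(- (0 + \left(3 - 5\right) \left(-1\right))\right) = - 2 \left(- (0 - -2)\right) = - 2 \left(- (0 + 2)\right) = - 2 \left(\left(-1\right) 2\right) = \left(-2\right) \left(-2\right) = 4$)
$o{\left(t \right)} = \left(4 + t\right) \left(13 + t\right)$ ($o{\left(t \right)} = \left(t + 13\right) \left(t + 4\right) = \left(13 + t\right) \left(4 + t\right) = \left(4 + t\right) \left(13 + t\right)$)
$\left(-149 + o{\left(0 \right)}\right)^{2} = \left(-149 + \left(52 + 0^{2} + 17 \cdot 0\right)\right)^{2} = \left(-149 + \left(52 + 0 + 0\right)\right)^{2} = \left(-149 + 52\right)^{2} = \left(-97\right)^{2} = 9409$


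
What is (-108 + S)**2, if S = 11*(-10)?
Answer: 47524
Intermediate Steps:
S = -110
(-108 + S)**2 = (-108 - 110)**2 = (-218)**2 = 47524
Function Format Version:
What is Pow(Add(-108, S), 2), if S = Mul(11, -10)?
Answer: 47524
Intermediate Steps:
S = -110
Pow(Add(-108, S), 2) = Pow(Add(-108, -110), 2) = Pow(-218, 2) = 47524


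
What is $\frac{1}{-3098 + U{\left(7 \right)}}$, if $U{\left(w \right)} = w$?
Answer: $- \frac{1}{3091} \approx -0.00032352$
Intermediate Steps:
$\frac{1}{-3098 + U{\left(7 \right)}} = \frac{1}{-3098 + 7} = \frac{1}{-3091} = - \frac{1}{3091}$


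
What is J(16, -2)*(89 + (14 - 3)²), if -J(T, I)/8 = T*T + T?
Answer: -456960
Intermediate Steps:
J(T, I) = -8*T - 8*T² (J(T, I) = -8*(T*T + T) = -8*(T² + T) = -8*(T + T²) = -8*T - 8*T²)
J(16, -2)*(89 + (14 - 3)²) = (-8*16*(1 + 16))*(89 + (14 - 3)²) = (-8*16*17)*(89 + 11²) = -2176*(89 + 121) = -2176*210 = -456960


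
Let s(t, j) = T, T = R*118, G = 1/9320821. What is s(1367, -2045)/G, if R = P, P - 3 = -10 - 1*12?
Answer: -20897280682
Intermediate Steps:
P = -19 (P = 3 + (-10 - 1*12) = 3 + (-10 - 12) = 3 - 22 = -19)
R = -19
G = 1/9320821 ≈ 1.0729e-7
T = -2242 (T = -19*118 = -2242)
s(t, j) = -2242
s(1367, -2045)/G = -2242/1/9320821 = -2242*9320821 = -20897280682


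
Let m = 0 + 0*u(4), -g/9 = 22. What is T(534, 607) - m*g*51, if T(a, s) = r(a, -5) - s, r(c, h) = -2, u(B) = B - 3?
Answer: -609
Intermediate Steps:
g = -198 (g = -9*22 = -198)
u(B) = -3 + B
m = 0 (m = 0 + 0*(-3 + 4) = 0 + 0*1 = 0 + 0 = 0)
T(a, s) = -2 - s
T(534, 607) - m*g*51 = (-2 - 1*607) - 0*(-198)*51 = (-2 - 607) - 0*51 = -609 - 1*0 = -609 + 0 = -609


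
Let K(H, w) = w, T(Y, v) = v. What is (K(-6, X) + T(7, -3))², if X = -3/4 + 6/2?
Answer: 9/16 ≈ 0.56250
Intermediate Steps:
X = 9/4 (X = -3*¼ + 6*(½) = -¾ + 3 = 9/4 ≈ 2.2500)
(K(-6, X) + T(7, -3))² = (9/4 - 3)² = (-¾)² = 9/16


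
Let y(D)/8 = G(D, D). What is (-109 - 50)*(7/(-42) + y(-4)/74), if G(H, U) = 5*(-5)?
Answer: 33761/74 ≈ 456.23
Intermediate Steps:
G(H, U) = -25
y(D) = -200 (y(D) = 8*(-25) = -200)
(-109 - 50)*(7/(-42) + y(-4)/74) = (-109 - 50)*(7/(-42) - 200/74) = -159*(7*(-1/42) - 200*1/74) = -159*(-1/6 - 100/37) = -159*(-637/222) = 33761/74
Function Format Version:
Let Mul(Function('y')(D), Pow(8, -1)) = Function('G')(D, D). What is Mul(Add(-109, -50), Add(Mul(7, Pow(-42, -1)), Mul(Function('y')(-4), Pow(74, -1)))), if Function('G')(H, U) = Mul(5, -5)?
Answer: Rational(33761, 74) ≈ 456.23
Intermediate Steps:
Function('G')(H, U) = -25
Function('y')(D) = -200 (Function('y')(D) = Mul(8, -25) = -200)
Mul(Add(-109, -50), Add(Mul(7, Pow(-42, -1)), Mul(Function('y')(-4), Pow(74, -1)))) = Mul(Add(-109, -50), Add(Mul(7, Pow(-42, -1)), Mul(-200, Pow(74, -1)))) = Mul(-159, Add(Mul(7, Rational(-1, 42)), Mul(-200, Rational(1, 74)))) = Mul(-159, Add(Rational(-1, 6), Rational(-100, 37))) = Mul(-159, Rational(-637, 222)) = Rational(33761, 74)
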